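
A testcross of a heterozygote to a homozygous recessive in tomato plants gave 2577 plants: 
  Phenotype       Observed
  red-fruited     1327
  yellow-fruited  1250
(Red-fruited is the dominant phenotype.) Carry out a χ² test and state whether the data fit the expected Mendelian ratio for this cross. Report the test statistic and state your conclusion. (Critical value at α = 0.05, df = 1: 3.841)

2.301; consistent

A testcross of a heterozygote (Aa × aa) gives a 1:1 phenotypic ratio.
Expected counts for N = 2577 under a 1:1 ratio (total parts = 2):
  red-fruited: 2577 × 1/2 = 1288.5
  yellow-fruited: 2577 × 1/2 = 1288.5
χ² = Σ (O − E)² / E
  red-fruited: (1327 − 1288.5)² / 1288.5 = 1.1504
  yellow-fruited: (1250 − 1288.5)² / 1288.5 = 1.1504
χ² = 1.1504 + 1.1504 = 2.3008 ≈ 2.301
Degrees of freedom = 2 − 1 = 1; critical value at α = 0.05 is 3.841.
Since 2.301 < 3.841, we fail to reject the null hypothesis — the data are consistent with the 1:1 ratio.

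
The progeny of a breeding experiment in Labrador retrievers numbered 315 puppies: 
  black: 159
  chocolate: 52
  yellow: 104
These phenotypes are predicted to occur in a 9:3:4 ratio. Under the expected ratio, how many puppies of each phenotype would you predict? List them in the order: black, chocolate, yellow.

177.1875, 59.0625, 78.75

The 9:3:4 ratio has 16 parts, so with N = 315 the expected counts are:
  black: 315 × 9/16 = 177.1875
  chocolate: 315 × 3/16 = 59.0625
  yellow: 315 × 4/16 = 78.75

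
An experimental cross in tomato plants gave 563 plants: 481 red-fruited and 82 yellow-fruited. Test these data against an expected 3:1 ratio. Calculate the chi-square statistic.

32.697

The 3:1 ratio has 4 parts, so with N = 563 the expected counts are:
  red-fruited: 563 × 3/4 = 422.25
  yellow-fruited: 563 × 1/4 = 140.75
χ² = Σ (O − E)² / E
  red-fruited: (481 − 422.25)² / 422.25 = 8.1742
  yellow-fruited: (82 − 140.75)² / 140.75 = 24.5226
χ² = 8.1742 + 24.5226 = 32.6968 ≈ 32.697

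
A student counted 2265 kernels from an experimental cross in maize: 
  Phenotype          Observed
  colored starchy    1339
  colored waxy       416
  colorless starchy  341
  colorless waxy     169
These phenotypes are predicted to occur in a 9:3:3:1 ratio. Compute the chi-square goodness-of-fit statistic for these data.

Total ratio parts = 16. Expected numbers out of 2265:
  colored starchy: 2265 × 9/16 = 1274.0625
  colored waxy: 2265 × 3/16 = 424.6875
  colorless starchy: 2265 × 3/16 = 424.6875
  colorless waxy: 2265 × 1/16 = 141.5625
χ² = Σ (O − E)² / E
  colored starchy: (1339 − 1274.0625)² / 1274.0625 = 3.3098
  colored waxy: (416 − 424.6875)² / 424.6875 = 0.1777
  colorless starchy: (341 − 424.6875)² / 424.6875 = 16.4912
  colorless waxy: (169 − 141.5625)² / 141.5625 = 5.3179
χ² = 3.3098 + 0.1777 + 16.4912 + 5.3179 = 25.2966 ≈ 25.297

25.297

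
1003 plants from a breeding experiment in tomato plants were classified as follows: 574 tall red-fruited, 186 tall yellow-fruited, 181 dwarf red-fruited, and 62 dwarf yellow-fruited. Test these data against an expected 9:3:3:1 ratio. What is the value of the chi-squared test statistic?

0.466

Under the 9:3:3:1 hypothesis (Σ ratio = 16, N = 1003):
  tall red-fruited: 1003 × 9/16 = 564.1875
  tall yellow-fruited: 1003 × 3/16 = 188.0625
  dwarf red-fruited: 1003 × 3/16 = 188.0625
  dwarf yellow-fruited: 1003 × 1/16 = 62.6875
χ² = Σ (O − E)² / E
  tall red-fruited: (574 − 564.1875)² / 564.1875 = 0.1707
  tall yellow-fruited: (186 − 188.0625)² / 188.0625 = 0.0226
  dwarf red-fruited: (181 − 188.0625)² / 188.0625 = 0.2652
  dwarf yellow-fruited: (62 − 62.6875)² / 62.6875 = 0.0075
χ² = 0.1707 + 0.0226 + 0.2652 + 0.0075 = 0.466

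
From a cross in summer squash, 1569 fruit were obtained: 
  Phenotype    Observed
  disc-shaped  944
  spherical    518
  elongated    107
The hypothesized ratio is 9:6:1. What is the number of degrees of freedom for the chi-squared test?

A goodness-of-fit test with 3 phenotype classes has df = 3 − 1 = 2.

2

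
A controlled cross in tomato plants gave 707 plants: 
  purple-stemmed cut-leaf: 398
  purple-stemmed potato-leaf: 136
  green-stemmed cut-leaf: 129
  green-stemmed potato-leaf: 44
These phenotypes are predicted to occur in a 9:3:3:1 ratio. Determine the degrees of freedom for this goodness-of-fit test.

A goodness-of-fit test with 4 phenotype classes has df = 4 − 1 = 3.

3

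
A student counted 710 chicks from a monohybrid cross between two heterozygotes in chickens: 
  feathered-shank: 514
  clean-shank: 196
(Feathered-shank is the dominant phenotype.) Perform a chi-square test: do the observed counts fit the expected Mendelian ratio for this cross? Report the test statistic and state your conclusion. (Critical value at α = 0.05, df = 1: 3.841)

For a monohybrid cross between heterozygotes with complete dominance, the expected phenotypic ratio is 3:1.
Total ratio parts = 4. Expected numbers out of 710:
  feathered-shank: 710 × 3/4 = 532.5
  clean-shank: 710 × 1/4 = 177.5
χ² = Σ (O − E)² / E
  feathered-shank: (514 − 532.5)² / 532.5 = 0.6427
  clean-shank: (196 − 177.5)² / 177.5 = 1.9282
χ² = 0.6427 + 1.9282 = 2.5709 ≈ 2.571
Degrees of freedom = 2 − 1 = 1; critical value at α = 0.05 is 3.841.
Since 2.571 < 3.841, we fail to reject the null hypothesis — the data are consistent with the 3:1 ratio.

2.571; consistent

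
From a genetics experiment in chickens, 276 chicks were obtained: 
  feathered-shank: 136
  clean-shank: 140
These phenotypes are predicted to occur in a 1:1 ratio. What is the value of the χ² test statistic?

The 1:1 ratio has 2 parts, so with N = 276 the expected counts are:
  feathered-shank: 276 × 1/2 = 138
  clean-shank: 276 × 1/2 = 138
χ² = Σ (O − E)² / E
  feathered-shank: (136 − 138)² / 138 = 0.0290
  clean-shank: (140 − 138)² / 138 = 0.0290
χ² = 0.0290 + 0.0290 = 0.058

0.058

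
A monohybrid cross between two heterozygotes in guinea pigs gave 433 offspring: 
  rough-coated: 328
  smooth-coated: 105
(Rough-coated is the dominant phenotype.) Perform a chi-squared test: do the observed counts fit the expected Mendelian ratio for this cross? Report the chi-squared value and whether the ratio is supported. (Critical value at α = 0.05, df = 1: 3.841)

For a monohybrid cross between heterozygotes with complete dominance, the expected phenotypic ratio is 3:1.
Expected counts for N = 433 under a 3:1 ratio (total parts = 4):
  rough-coated: 433 × 3/4 = 324.75
  smooth-coated: 433 × 1/4 = 108.25
χ² = Σ (O − E)² / E
  rough-coated: (328 − 324.75)² / 324.75 = 0.0325
  smooth-coated: (105 − 108.25)² / 108.25 = 0.0976
χ² = 0.0325 + 0.0976 = 0.1301 ≈ 0.130
Degrees of freedom = 2 − 1 = 1; critical value at α = 0.05 is 3.841.
Since 0.130 < 3.841, we fail to reject the null hypothesis — the data are consistent with the 3:1 ratio.

0.130; consistent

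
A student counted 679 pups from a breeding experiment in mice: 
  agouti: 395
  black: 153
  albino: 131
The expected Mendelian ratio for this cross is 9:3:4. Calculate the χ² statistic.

14.475

Expected counts for N = 679 under a 9:3:4 ratio (total parts = 16):
  agouti: 679 × 9/16 = 381.9375
  black: 679 × 3/16 = 127.3125
  albino: 679 × 4/16 = 169.75
χ² = Σ (O − E)² / E
  agouti: (395 − 381.9375)² / 381.9375 = 0.4467
  black: (153 − 127.3125)² / 127.3125 = 5.1829
  albino: (131 − 169.75)² / 169.75 = 8.8457
χ² = 0.4467 + 5.1829 + 8.8457 = 14.4753 ≈ 14.475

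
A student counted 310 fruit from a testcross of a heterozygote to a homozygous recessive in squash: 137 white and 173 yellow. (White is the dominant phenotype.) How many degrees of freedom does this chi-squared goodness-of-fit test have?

A testcross of a heterozygote (Aa × aa) gives a 1:1 phenotypic ratio.
A goodness-of-fit test with 2 phenotype classes has df = 2 − 1 = 1.

1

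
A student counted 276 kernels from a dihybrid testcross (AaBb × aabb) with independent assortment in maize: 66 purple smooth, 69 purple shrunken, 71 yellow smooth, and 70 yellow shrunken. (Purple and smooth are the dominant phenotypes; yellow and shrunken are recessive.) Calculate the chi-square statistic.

0.203

A dihybrid testcross with independent assortment gives a 1:1:1:1 ratio.
Total ratio parts = 4. Expected numbers out of 276:
  purple smooth: 276 × 1/4 = 69
  purple shrunken: 276 × 1/4 = 69
  yellow smooth: 276 × 1/4 = 69
  yellow shrunken: 276 × 1/4 = 69
χ² = Σ (O − E)² / E
  purple smooth: (66 − 69)² / 69 = 0.1304
  purple shrunken: (69 − 69)² / 69 = 0.0000
  yellow smooth: (71 − 69)² / 69 = 0.0580
  yellow shrunken: (70 − 69)² / 69 = 0.0145
χ² = 0.1304 + 0.0000 + 0.0580 + 0.0145 = 0.2029 ≈ 0.203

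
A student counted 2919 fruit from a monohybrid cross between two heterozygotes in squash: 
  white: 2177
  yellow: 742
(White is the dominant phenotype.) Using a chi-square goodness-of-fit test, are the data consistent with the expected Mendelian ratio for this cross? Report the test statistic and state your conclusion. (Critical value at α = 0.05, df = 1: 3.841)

For a monohybrid cross between heterozygotes with complete dominance, the expected phenotypic ratio is 3:1.
The 3:1 ratio has 4 parts, so with N = 2919 the expected counts are:
  white: 2919 × 3/4 = 2189.25
  yellow: 2919 × 1/4 = 729.75
χ² = Σ (O − E)² / E
  white: (2177 − 2189.25)² / 2189.25 = 0.0685
  yellow: (742 − 729.75)² / 729.75 = 0.2056
χ² = 0.0685 + 0.2056 = 0.2741 ≈ 0.274
Degrees of freedom = 2 − 1 = 1; critical value at α = 0.05 is 3.841.
Since 0.274 < 3.841, we fail to reject the null hypothesis — the data are consistent with the 3:1 ratio.

0.274; consistent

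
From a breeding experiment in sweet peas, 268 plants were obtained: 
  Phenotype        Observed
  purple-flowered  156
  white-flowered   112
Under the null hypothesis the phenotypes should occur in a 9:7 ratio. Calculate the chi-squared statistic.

0.418

Under the 9:7 hypothesis (Σ ratio = 16, N = 268):
  purple-flowered: 268 × 9/16 = 150.75
  white-flowered: 268 × 7/16 = 117.25
χ² = Σ (O − E)² / E
  purple-flowered: (156 − 150.75)² / 150.75 = 0.1828
  white-flowered: (112 − 117.25)² / 117.25 = 0.2351
χ² = 0.1828 + 0.2351 = 0.4179 ≈ 0.418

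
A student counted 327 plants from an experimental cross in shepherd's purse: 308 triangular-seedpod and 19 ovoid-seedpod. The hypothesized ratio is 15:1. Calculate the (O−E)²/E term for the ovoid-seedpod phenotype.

0.101

Under the 15:1 hypothesis (Σ ratio = 16, N = 327):
  triangular-seedpod: 327 × 15/16 = 306.5625
  ovoid-seedpod: 327 × 1/16 = 20.4375
Contribution of ovoid-seedpod: (19 − 20.4375)² / 20.4375 = 0.1011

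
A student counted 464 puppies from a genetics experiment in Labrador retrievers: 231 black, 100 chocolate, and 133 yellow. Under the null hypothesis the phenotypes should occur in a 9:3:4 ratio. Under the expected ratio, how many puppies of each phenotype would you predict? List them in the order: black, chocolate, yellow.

Under the 9:3:4 hypothesis (Σ ratio = 16, N = 464):
  black: 464 × 9/16 = 261
  chocolate: 464 × 3/16 = 87
  yellow: 464 × 4/16 = 116

261, 87, 116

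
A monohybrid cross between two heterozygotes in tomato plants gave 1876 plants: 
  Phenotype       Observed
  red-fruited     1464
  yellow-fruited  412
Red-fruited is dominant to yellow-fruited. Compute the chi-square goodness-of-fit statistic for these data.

For a monohybrid cross between heterozygotes with complete dominance, the expected phenotypic ratio is 3:1.
The 3:1 ratio has 4 parts, so with N = 1876 the expected counts are:
  red-fruited: 1876 × 3/4 = 1407
  yellow-fruited: 1876 × 1/4 = 469
χ² = Σ (O − E)² / E
  red-fruited: (1464 − 1407)² / 1407 = 2.3092
  yellow-fruited: (412 − 469)² / 469 = 6.9275
χ² = 2.3092 + 6.9275 = 9.2367 ≈ 9.237

9.237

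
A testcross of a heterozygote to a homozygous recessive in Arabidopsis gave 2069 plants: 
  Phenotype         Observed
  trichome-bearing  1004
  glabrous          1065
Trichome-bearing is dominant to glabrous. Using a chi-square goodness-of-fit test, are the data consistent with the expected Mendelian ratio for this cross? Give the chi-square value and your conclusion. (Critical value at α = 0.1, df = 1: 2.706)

1.798; consistent

A testcross of a heterozygote (Aa × aa) gives a 1:1 phenotypic ratio.
Under the 1:1 hypothesis (Σ ratio = 2, N = 2069):
  trichome-bearing: 2069 × 1/2 = 1034.5
  glabrous: 2069 × 1/2 = 1034.5
χ² = Σ (O − E)² / E
  trichome-bearing: (1004 − 1034.5)² / 1034.5 = 0.8992
  glabrous: (1065 − 1034.5)² / 1034.5 = 0.8992
χ² = 0.8992 + 0.8992 = 1.7984 ≈ 1.798
Degrees of freedom = 2 − 1 = 1; critical value at α = 0.1 is 2.706.
Since 1.798 < 2.706, we fail to reject the null hypothesis — the data are consistent with the 1:1 ratio.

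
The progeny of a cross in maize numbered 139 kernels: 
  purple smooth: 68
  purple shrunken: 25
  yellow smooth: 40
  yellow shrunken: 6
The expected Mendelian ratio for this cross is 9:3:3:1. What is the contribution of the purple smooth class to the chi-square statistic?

1.327

The 9:3:3:1 ratio has 16 parts, so with N = 139 the expected counts are:
  purple smooth: 139 × 9/16 = 78.1875
  purple shrunken: 139 × 3/16 = 26.0625
  yellow smooth: 139 × 3/16 = 26.0625
  yellow shrunken: 139 × 1/16 = 8.6875
Contribution of purple smooth: (68 − 78.1875)² / 78.1875 = 1.3274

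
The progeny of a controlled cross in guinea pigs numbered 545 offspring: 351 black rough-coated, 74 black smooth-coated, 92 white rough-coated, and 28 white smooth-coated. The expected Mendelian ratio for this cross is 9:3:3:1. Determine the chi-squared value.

Expected counts for N = 545 under a 9:3:3:1 ratio (total parts = 16):
  black rough-coated: 545 × 9/16 = 306.5625
  black smooth-coated: 545 × 3/16 = 102.1875
  white rough-coated: 545 × 3/16 = 102.1875
  white smooth-coated: 545 × 1/16 = 34.0625
χ² = Σ (O − E)² / E
  black rough-coated: (351 − 306.5625)² / 306.5625 = 6.4414
  black smooth-coated: (74 − 102.1875)² / 102.1875 = 7.7753
  white rough-coated: (92 − 102.1875)² / 102.1875 = 1.0156
  white smooth-coated: (28 − 34.0625)² / 34.0625 = 1.0790
χ² = 6.4414 + 7.7753 + 1.0156 + 1.0790 = 16.3113 ≈ 16.311

16.311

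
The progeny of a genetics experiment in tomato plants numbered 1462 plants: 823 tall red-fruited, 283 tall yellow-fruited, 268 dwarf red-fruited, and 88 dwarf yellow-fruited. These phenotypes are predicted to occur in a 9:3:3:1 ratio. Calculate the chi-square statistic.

0.549

Expected counts for N = 1462 under a 9:3:3:1 ratio (total parts = 16):
  tall red-fruited: 1462 × 9/16 = 822.375
  tall yellow-fruited: 1462 × 3/16 = 274.125
  dwarf red-fruited: 1462 × 3/16 = 274.125
  dwarf yellow-fruited: 1462 × 1/16 = 91.375
χ² = Σ (O − E)² / E
  tall red-fruited: (823 − 822.375)² / 822.375 = 0.0005
  tall yellow-fruited: (283 − 274.125)² / 274.125 = 0.2873
  dwarf red-fruited: (268 − 274.125)² / 274.125 = 0.1369
  dwarf yellow-fruited: (88 − 91.375)² / 91.375 = 0.1247
χ² = 0.0005 + 0.2873 + 0.1369 + 0.1247 = 0.5494 ≈ 0.549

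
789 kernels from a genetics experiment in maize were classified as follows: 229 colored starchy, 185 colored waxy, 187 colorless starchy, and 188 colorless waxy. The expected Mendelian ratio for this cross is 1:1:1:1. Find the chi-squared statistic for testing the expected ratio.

6.838

Total ratio parts = 4. Expected numbers out of 789:
  colored starchy: 789 × 1/4 = 197.25
  colored waxy: 789 × 1/4 = 197.25
  colorless starchy: 789 × 1/4 = 197.25
  colorless waxy: 789 × 1/4 = 197.25
χ² = Σ (O − E)² / E
  colored starchy: (229 − 197.25)² / 197.25 = 5.1106
  colored waxy: (185 − 197.25)² / 197.25 = 0.7608
  colorless starchy: (187 − 197.25)² / 197.25 = 0.5326
  colorless waxy: (188 − 197.25)² / 197.25 = 0.4338
χ² = 5.1106 + 0.7608 + 0.5326 + 0.4338 = 6.8378 ≈ 6.838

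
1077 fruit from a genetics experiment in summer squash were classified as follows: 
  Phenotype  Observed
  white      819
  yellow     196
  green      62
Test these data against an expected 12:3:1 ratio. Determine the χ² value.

0.751

Total ratio parts = 16. Expected numbers out of 1077:
  white: 1077 × 12/16 = 807.75
  yellow: 1077 × 3/16 = 201.9375
  green: 1077 × 1/16 = 67.3125
χ² = Σ (O − E)² / E
  white: (819 − 807.75)² / 807.75 = 0.1567
  yellow: (196 − 201.9375)² / 201.9375 = 0.1746
  green: (62 − 67.3125)² / 67.3125 = 0.4193
χ² = 0.1567 + 0.1746 + 0.4193 = 0.7506 ≈ 0.751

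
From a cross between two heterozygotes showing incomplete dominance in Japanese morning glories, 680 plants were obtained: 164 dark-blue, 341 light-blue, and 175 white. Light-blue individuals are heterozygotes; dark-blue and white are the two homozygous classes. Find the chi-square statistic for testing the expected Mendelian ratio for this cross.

With incomplete dominance, a heterozygote × heterozygote cross gives a 1:2:1 phenotypic ratio.
Total ratio parts = 4. Expected numbers out of 680:
  dark-blue: 680 × 1/4 = 170
  light-blue: 680 × 2/4 = 340
  white: 680 × 1/4 = 170
χ² = Σ (O − E)² / E
  dark-blue: (164 − 170)² / 170 = 0.2118
  light-blue: (341 − 340)² / 340 = 0.0029
  white: (175 − 170)² / 170 = 0.1471
χ² = 0.2118 + 0.0029 + 0.1471 = 0.3618 ≈ 0.362

0.362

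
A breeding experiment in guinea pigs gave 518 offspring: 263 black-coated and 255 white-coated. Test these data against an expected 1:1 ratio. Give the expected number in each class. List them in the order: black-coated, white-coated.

Expected counts for N = 518 under a 1:1 ratio (total parts = 2):
  black-coated: 518 × 1/2 = 259
  white-coated: 518 × 1/2 = 259

259, 259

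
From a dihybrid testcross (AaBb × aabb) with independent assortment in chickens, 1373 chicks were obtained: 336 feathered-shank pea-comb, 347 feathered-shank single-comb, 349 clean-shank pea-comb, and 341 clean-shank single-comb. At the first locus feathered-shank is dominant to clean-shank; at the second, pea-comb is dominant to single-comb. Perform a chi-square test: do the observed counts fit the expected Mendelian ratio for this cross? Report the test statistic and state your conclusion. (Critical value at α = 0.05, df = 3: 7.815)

0.305; consistent

A dihybrid testcross with independent assortment gives a 1:1:1:1 ratio.
Under the 1:1:1:1 hypothesis (Σ ratio = 4, N = 1373):
  feathered-shank pea-comb: 1373 × 1/4 = 343.25
  feathered-shank single-comb: 1373 × 1/4 = 343.25
  clean-shank pea-comb: 1373 × 1/4 = 343.25
  clean-shank single-comb: 1373 × 1/4 = 343.25
χ² = Σ (O − E)² / E
  feathered-shank pea-comb: (336 − 343.25)² / 343.25 = 0.1531
  feathered-shank single-comb: (347 − 343.25)² / 343.25 = 0.0410
  clean-shank pea-comb: (349 − 343.25)² / 343.25 = 0.0963
  clean-shank single-comb: (341 − 343.25)² / 343.25 = 0.0147
χ² = 0.1531 + 0.0410 + 0.0963 + 0.0147 = 0.3051 ≈ 0.305
Degrees of freedom = 4 − 1 = 3; critical value at α = 0.05 is 7.815.
Since 0.305 < 7.815, we fail to reject the null hypothesis — the data are consistent with the 1:1:1:1 ratio.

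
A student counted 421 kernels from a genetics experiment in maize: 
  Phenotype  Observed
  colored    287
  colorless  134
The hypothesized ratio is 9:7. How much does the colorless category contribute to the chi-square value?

13.675

Under the 9:7 hypothesis (Σ ratio = 16, N = 421):
  colored: 421 × 9/16 = 236.8125
  colorless: 421 × 7/16 = 184.1875
Contribution of colorless: (134 − 184.1875)² / 184.1875 = 13.6751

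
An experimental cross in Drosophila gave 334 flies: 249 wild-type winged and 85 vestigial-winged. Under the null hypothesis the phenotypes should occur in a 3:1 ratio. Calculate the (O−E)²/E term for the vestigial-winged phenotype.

0.027

The 3:1 ratio has 4 parts, so with N = 334 the expected counts are:
  wild-type winged: 334 × 3/4 = 250.5
  vestigial-winged: 334 × 1/4 = 83.5
Contribution of vestigial-winged: (85 − 83.5)² / 83.5 = 0.0269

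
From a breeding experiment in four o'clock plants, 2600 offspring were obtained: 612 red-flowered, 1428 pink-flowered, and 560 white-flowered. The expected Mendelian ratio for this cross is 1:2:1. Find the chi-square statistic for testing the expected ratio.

Expected counts for N = 2600 under a 1:2:1 ratio (total parts = 4):
  red-flowered: 2600 × 1/4 = 650
  pink-flowered: 2600 × 2/4 = 1300
  white-flowered: 2600 × 1/4 = 650
χ² = Σ (O − E)² / E
  red-flowered: (612 − 650)² / 650 = 2.2215
  pink-flowered: (1428 − 1300)² / 1300 = 12.6031
  white-flowered: (560 − 650)² / 650 = 12.4615
χ² = 2.2215 + 12.6031 + 12.4615 = 27.2861 ≈ 27.286

27.286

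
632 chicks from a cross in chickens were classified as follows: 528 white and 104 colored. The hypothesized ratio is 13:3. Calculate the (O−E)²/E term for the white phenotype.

0.409

Total ratio parts = 16. Expected numbers out of 632:
  white: 632 × 13/16 = 513.5
  colored: 632 × 3/16 = 118.5
Contribution of white: (528 − 513.5)² / 513.5 = 0.4094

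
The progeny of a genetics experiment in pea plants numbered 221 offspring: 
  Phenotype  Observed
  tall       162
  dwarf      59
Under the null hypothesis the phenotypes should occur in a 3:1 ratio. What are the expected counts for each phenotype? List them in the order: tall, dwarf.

165.75, 55.25

Total ratio parts = 4. Expected numbers out of 221:
  tall: 221 × 3/4 = 165.75
  dwarf: 221 × 1/4 = 55.25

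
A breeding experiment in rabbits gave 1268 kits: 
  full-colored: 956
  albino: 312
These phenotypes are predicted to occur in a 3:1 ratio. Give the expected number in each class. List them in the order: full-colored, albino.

Under the 3:1 hypothesis (Σ ratio = 4, N = 1268):
  full-colored: 1268 × 3/4 = 951
  albino: 1268 × 1/4 = 317

951, 317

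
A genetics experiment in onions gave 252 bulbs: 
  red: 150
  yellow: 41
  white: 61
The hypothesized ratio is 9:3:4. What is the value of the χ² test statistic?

1.370

The 9:3:4 ratio has 16 parts, so with N = 252 the expected counts are:
  red: 252 × 9/16 = 141.75
  yellow: 252 × 3/16 = 47.25
  white: 252 × 4/16 = 63
χ² = Σ (O − E)² / E
  red: (150 − 141.75)² / 141.75 = 0.4802
  yellow: (41 − 47.25)² / 47.25 = 0.8267
  white: (61 − 63)² / 63 = 0.0635
χ² = 0.4802 + 0.8267 + 0.0635 = 1.3704 ≈ 1.370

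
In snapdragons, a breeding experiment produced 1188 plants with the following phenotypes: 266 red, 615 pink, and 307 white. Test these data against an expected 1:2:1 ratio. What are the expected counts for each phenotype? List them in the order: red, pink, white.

297, 594, 297

Under the 1:2:1 hypothesis (Σ ratio = 4, N = 1188):
  red: 1188 × 1/4 = 297
  pink: 1188 × 2/4 = 594
  white: 1188 × 1/4 = 297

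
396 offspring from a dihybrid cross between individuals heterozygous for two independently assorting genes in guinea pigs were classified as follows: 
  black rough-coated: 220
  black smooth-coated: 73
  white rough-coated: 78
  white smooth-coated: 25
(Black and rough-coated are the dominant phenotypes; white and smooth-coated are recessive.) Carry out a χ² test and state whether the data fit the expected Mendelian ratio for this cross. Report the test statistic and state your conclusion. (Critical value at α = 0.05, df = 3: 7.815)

A dihybrid F₂ with independent assortment and complete dominance at both loci gives a 9:3:3:1 phenotypic ratio.
Expected counts for N = 396 under a 9:3:3:1 ratio (total parts = 16):
  black rough-coated: 396 × 9/16 = 222.75
  black smooth-coated: 396 × 3/16 = 74.25
  white rough-coated: 396 × 3/16 = 74.25
  white smooth-coated: 396 × 1/16 = 24.75
χ² = Σ (O − E)² / E
  black rough-coated: (220 − 222.75)² / 222.75 = 0.0340
  black smooth-coated: (73 − 74.25)² / 74.25 = 0.0210
  white rough-coated: (78 − 74.25)² / 74.25 = 0.1894
  white smooth-coated: (25 − 24.75)² / 24.75 = 0.0025
χ² = 0.0340 + 0.0210 + 0.1894 + 0.0025 = 0.2469 ≈ 0.247
Degrees of freedom = 4 − 1 = 3; critical value at α = 0.05 is 7.815.
Since 0.247 < 7.815, we fail to reject the null hypothesis — the data are consistent with the 9:3:3:1 ratio.

0.247; consistent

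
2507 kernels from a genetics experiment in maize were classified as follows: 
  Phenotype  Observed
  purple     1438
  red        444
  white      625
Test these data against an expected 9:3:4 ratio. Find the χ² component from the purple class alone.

0.549

Under the 9:3:4 hypothesis (Σ ratio = 16, N = 2507):
  purple: 2507 × 9/16 = 1410.1875
  red: 2507 × 3/16 = 470.0625
  white: 2507 × 4/16 = 626.75
Contribution of purple: (1438 − 1410.1875)² / 1410.1875 = 0.5485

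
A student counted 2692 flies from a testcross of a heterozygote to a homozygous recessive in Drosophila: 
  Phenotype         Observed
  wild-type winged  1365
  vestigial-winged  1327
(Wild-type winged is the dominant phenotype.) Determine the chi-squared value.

0.536

A testcross of a heterozygote (Aa × aa) gives a 1:1 phenotypic ratio.
Total ratio parts = 2. Expected numbers out of 2692:
  wild-type winged: 2692 × 1/2 = 1346
  vestigial-winged: 2692 × 1/2 = 1346
χ² = Σ (O − E)² / E
  wild-type winged: (1365 − 1346)² / 1346 = 0.2682
  vestigial-winged: (1327 − 1346)² / 1346 = 0.2682
χ² = 0.2682 + 0.2682 = 0.5364 ≈ 0.536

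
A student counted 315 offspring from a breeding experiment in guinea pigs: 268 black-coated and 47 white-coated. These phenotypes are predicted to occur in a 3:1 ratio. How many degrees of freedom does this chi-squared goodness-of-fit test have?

1

A goodness-of-fit test with 2 phenotype classes has df = 2 − 1 = 1.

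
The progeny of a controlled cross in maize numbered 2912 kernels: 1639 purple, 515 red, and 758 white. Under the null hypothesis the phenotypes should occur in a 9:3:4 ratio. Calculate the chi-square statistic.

Expected counts for N = 2912 under a 9:3:4 ratio (total parts = 16):
  purple: 2912 × 9/16 = 1638
  red: 2912 × 3/16 = 546
  white: 2912 × 4/16 = 728
χ² = Σ (O − E)² / E
  purple: (1639 − 1638)² / 1638 = 0.0006
  red: (515 − 546)² / 546 = 1.7601
  white: (758 − 728)² / 728 = 1.2363
χ² = 0.0006 + 1.7601 + 1.2363 = 2.997

2.997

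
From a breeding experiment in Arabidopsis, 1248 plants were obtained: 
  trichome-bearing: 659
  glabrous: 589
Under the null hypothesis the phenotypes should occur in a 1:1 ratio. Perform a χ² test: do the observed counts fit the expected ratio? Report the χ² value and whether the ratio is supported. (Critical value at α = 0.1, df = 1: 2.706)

The 1:1 ratio has 2 parts, so with N = 1248 the expected counts are:
  trichome-bearing: 1248 × 1/2 = 624
  glabrous: 1248 × 1/2 = 624
χ² = Σ (O − E)² / E
  trichome-bearing: (659 − 624)² / 624 = 1.9631
  glabrous: (589 − 624)² / 624 = 1.9631
χ² = 1.9631 + 1.9631 = 3.9262 ≈ 3.926
Degrees of freedom = 2 − 1 = 1; critical value at α = 0.1 is 2.706.
Since 3.926 > 2.706, we reject the null hypothesis — the data do not fit the 1:1 ratio.

3.926; not consistent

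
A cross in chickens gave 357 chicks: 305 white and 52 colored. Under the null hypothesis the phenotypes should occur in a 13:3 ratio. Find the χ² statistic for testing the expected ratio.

Expected counts for N = 357 under a 13:3 ratio (total parts = 16):
  white: 357 × 13/16 = 290.0625
  colored: 357 × 3/16 = 66.9375
χ² = Σ (O − E)² / E
  white: (305 − 290.0625)² / 290.0625 = 0.7692
  colored: (52 − 66.9375)² / 66.9375 = 3.3334
χ² = 0.7692 + 3.3334 = 4.1026 ≈ 4.103

4.103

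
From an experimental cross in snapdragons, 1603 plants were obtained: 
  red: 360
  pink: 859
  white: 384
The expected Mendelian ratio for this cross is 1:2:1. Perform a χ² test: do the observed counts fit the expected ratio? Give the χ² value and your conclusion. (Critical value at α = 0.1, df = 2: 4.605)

Under the 1:2:1 hypothesis (Σ ratio = 4, N = 1603):
  red: 1603 × 1/4 = 400.75
  pink: 1603 × 2/4 = 801.5
  white: 1603 × 1/4 = 400.75
χ² = Σ (O − E)² / E
  red: (360 − 400.75)² / 400.75 = 4.1436
  pink: (859 − 801.5)² / 801.5 = 4.1251
  white: (384 − 400.75)² / 400.75 = 0.7001
χ² = 4.1436 + 4.1251 + 0.7001 = 8.9688 ≈ 8.969
Degrees of freedom = 3 − 1 = 2; critical value at α = 0.1 is 4.605.
Since 8.969 > 4.605, we reject the null hypothesis — the data do not fit the 1:2:1 ratio.

8.969; not consistent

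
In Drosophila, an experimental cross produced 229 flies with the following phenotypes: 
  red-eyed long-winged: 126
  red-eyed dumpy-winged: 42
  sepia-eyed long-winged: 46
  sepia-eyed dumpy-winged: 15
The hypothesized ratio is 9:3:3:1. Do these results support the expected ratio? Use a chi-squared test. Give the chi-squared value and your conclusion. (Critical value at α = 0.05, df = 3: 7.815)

0.333; consistent

Total ratio parts = 16. Expected numbers out of 229:
  red-eyed long-winged: 229 × 9/16 = 128.8125
  red-eyed dumpy-winged: 229 × 3/16 = 42.9375
  sepia-eyed long-winged: 229 × 3/16 = 42.9375
  sepia-eyed dumpy-winged: 229 × 1/16 = 14.3125
χ² = Σ (O − E)² / E
  red-eyed long-winged: (126 − 128.8125)² / 128.8125 = 0.0614
  red-eyed dumpy-winged: (42 − 42.9375)² / 42.9375 = 0.0205
  sepia-eyed long-winged: (46 − 42.9375)² / 42.9375 = 0.2184
  sepia-eyed dumpy-winged: (15 − 14.3125)² / 14.3125 = 0.0330
χ² = 0.0614 + 0.0205 + 0.2184 + 0.0330 = 0.3333 ≈ 0.333
Degrees of freedom = 4 − 1 = 3; critical value at α = 0.05 is 7.815.
Since 0.333 < 7.815, we fail to reject the null hypothesis — the data are consistent with the 9:3:3:1 ratio.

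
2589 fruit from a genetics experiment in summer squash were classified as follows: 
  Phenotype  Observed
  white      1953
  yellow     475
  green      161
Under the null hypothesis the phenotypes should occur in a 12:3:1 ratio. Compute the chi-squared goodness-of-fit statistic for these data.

Total ratio parts = 16. Expected numbers out of 2589:
  white: 2589 × 12/16 = 1941.75
  yellow: 2589 × 3/16 = 485.4375
  green: 2589 × 1/16 = 161.8125
χ² = Σ (O − E)² / E
  white: (1953 − 1941.75)² / 1941.75 = 0.0652
  yellow: (475 − 485.4375)² / 485.4375 = 0.2244
  green: (161 − 161.8125)² / 161.8125 = 0.0041
χ² = 0.0652 + 0.2244 + 0.0041 = 0.2937 ≈ 0.294

0.294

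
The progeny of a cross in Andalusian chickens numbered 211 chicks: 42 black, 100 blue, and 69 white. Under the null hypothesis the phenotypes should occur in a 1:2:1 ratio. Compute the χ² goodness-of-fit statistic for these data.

The 1:2:1 ratio has 4 parts, so with N = 211 the expected counts are:
  black: 211 × 1/4 = 52.75
  blue: 211 × 2/4 = 105.5
  white: 211 × 1/4 = 52.75
χ² = Σ (O − E)² / E
  black: (42 − 52.75)² / 52.75 = 2.1908
  blue: (100 − 105.5)² / 105.5 = 0.2867
  white: (69 − 52.75)² / 52.75 = 5.0059
χ² = 2.1908 + 0.2867 + 5.0059 = 7.4834 ≈ 7.483

7.483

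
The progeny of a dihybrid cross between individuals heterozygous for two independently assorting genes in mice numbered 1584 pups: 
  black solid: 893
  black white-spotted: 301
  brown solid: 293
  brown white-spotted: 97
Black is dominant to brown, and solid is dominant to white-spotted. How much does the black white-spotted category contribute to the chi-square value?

A dihybrid F₂ with independent assortment and complete dominance at both loci gives a 9:3:3:1 phenotypic ratio.
Expected counts for N = 1584 under a 9:3:3:1 ratio (total parts = 16):
  black solid: 1584 × 9/16 = 891
  black white-spotted: 1584 × 3/16 = 297
  brown solid: 1584 × 3/16 = 297
  brown white-spotted: 1584 × 1/16 = 99
Contribution of black white-spotted: (301 − 297)² / 297 = 0.0539

0.054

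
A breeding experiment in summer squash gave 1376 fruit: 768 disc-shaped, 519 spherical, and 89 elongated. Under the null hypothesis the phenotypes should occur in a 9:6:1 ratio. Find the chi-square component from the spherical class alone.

0.017

Under the 9:6:1 hypothesis (Σ ratio = 16, N = 1376):
  disc-shaped: 1376 × 9/16 = 774
  spherical: 1376 × 6/16 = 516
  elongated: 1376 × 1/16 = 86
Contribution of spherical: (519 − 516)² / 516 = 0.0174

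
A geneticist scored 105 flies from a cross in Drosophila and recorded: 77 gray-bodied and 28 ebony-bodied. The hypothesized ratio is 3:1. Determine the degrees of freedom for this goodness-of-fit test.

1

A goodness-of-fit test with 2 phenotype classes has df = 2 − 1 = 1.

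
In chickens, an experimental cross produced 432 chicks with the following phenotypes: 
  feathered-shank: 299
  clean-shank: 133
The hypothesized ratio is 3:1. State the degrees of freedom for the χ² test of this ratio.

A goodness-of-fit test with 2 phenotype classes has df = 2 − 1 = 1.

1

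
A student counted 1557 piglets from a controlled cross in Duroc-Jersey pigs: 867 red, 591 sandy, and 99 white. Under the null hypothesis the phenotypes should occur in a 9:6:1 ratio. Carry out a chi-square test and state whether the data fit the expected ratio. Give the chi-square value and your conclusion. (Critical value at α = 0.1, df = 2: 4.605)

0.205; consistent

Total ratio parts = 16. Expected numbers out of 1557:
  red: 1557 × 9/16 = 875.8125
  sandy: 1557 × 6/16 = 583.875
  white: 1557 × 1/16 = 97.3125
χ² = Σ (O − E)² / E
  red: (867 − 875.8125)² / 875.8125 = 0.0887
  sandy: (591 − 583.875)² / 583.875 = 0.0869
  white: (99 − 97.3125)² / 97.3125 = 0.0293
χ² = 0.0887 + 0.0869 + 0.0293 = 0.2049 ≈ 0.205
Degrees of freedom = 3 − 1 = 2; critical value at α = 0.1 is 4.605.
Since 0.205 < 4.605, we fail to reject the null hypothesis — the data are consistent with the 9:6:1 ratio.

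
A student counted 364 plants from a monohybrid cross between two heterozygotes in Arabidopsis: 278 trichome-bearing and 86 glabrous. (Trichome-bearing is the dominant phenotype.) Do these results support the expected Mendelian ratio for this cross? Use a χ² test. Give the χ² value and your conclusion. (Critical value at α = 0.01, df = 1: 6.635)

For a monohybrid cross between heterozygotes with complete dominance, the expected phenotypic ratio is 3:1.
Total ratio parts = 4. Expected numbers out of 364:
  trichome-bearing: 364 × 3/4 = 273
  glabrous: 364 × 1/4 = 91
χ² = Σ (O − E)² / E
  trichome-bearing: (278 − 273)² / 273 = 0.0916
  glabrous: (86 − 91)² / 91 = 0.2747
χ² = 0.0916 + 0.2747 = 0.3663 ≈ 0.366
Degrees of freedom = 2 − 1 = 1; critical value at α = 0.01 is 6.635.
Since 0.366 < 6.635, we fail to reject the null hypothesis — the data are consistent with the 3:1 ratio.

0.366; consistent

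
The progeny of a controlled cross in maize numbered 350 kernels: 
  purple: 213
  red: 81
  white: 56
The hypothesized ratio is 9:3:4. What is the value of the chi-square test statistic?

16.263

Total ratio parts = 16. Expected numbers out of 350:
  purple: 350 × 9/16 = 196.875
  red: 350 × 3/16 = 65.625
  white: 350 × 4/16 = 87.5
χ² = Σ (O − E)² / E
  purple: (213 − 196.875)² / 196.875 = 1.3207
  red: (81 − 65.625)² / 65.625 = 3.6021
  white: (56 − 87.5)² / 87.5 = 11.3400
χ² = 1.3207 + 3.6021 + 11.3400 = 16.2628 ≈ 16.263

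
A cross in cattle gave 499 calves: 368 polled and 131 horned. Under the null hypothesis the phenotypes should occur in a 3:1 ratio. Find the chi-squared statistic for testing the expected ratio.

Under the 3:1 hypothesis (Σ ratio = 4, N = 499):
  polled: 499 × 3/4 = 374.25
  horned: 499 × 1/4 = 124.75
χ² = Σ (O − E)² / E
  polled: (368 − 374.25)² / 374.25 = 0.1044
  horned: (131 − 124.75)² / 124.75 = 0.3131
χ² = 0.1044 + 0.3131 = 0.4175 ≈ 0.418

0.418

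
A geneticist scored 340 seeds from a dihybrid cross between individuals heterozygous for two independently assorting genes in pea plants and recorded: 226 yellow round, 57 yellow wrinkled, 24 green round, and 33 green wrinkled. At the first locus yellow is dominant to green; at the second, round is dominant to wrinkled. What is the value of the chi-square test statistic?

38.311

A dihybrid F₂ with independent assortment and complete dominance at both loci gives a 9:3:3:1 phenotypic ratio.
The 9:3:3:1 ratio has 16 parts, so with N = 340 the expected counts are:
  yellow round: 340 × 9/16 = 191.25
  yellow wrinkled: 340 × 3/16 = 63.75
  green round: 340 × 3/16 = 63.75
  green wrinkled: 340 × 1/16 = 21.25
χ² = Σ (O − E)² / E
  yellow round: (226 − 191.25)² / 191.25 = 6.3141
  yellow wrinkled: (57 − 63.75)² / 63.75 = 0.7147
  green round: (24 − 63.75)² / 63.75 = 24.7853
  green wrinkled: (33 − 21.25)² / 21.25 = 6.4971
χ² = 6.3141 + 0.7147 + 24.7853 + 6.4971 = 38.3112 ≈ 38.311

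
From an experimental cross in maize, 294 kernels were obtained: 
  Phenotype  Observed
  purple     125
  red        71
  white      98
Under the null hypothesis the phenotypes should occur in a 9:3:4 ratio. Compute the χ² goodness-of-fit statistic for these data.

22.596

The 9:3:4 ratio has 16 parts, so with N = 294 the expected counts are:
  purple: 294 × 9/16 = 165.375
  red: 294 × 3/16 = 55.125
  white: 294 × 4/16 = 73.5
χ² = Σ (O − E)² / E
  purple: (125 − 165.375)² / 165.375 = 9.8572
  red: (71 − 55.125)² / 55.125 = 4.5717
  white: (98 − 73.5)² / 73.5 = 8.1667
χ² = 9.8572 + 4.5717 + 8.1667 = 22.5956 ≈ 22.596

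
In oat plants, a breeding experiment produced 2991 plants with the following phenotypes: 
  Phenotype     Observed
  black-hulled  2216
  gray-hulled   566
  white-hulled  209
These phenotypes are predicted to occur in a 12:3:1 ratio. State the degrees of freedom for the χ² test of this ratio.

2

A goodness-of-fit test with 3 phenotype classes has df = 3 − 1 = 2.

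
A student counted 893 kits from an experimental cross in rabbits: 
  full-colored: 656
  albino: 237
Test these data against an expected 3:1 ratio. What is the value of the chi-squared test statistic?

Expected counts for N = 893 under a 3:1 ratio (total parts = 4):
  full-colored: 893 × 3/4 = 669.75
  albino: 893 × 1/4 = 223.25
χ² = Σ (O − E)² / E
  full-colored: (656 − 669.75)² / 669.75 = 0.2823
  albino: (237 − 223.25)² / 223.25 = 0.8469
χ² = 0.2823 + 0.8469 = 1.1292 ≈ 1.129

1.129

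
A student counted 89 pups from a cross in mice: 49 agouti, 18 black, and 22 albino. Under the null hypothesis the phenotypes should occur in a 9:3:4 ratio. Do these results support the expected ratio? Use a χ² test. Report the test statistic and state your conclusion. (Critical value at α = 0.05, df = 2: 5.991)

0.129; consistent

The 9:3:4 ratio has 16 parts, so with N = 89 the expected counts are:
  agouti: 89 × 9/16 = 50.0625
  black: 89 × 3/16 = 16.6875
  albino: 89 × 4/16 = 22.25
χ² = Σ (O − E)² / E
  agouti: (49 − 50.0625)² / 50.0625 = 0.0225
  black: (18 − 16.6875)² / 16.6875 = 0.1032
  albino: (22 − 22.25)² / 22.25 = 0.0028
χ² = 0.0225 + 0.1032 + 0.0028 = 0.1285 ≈ 0.129
Degrees of freedom = 3 − 1 = 2; critical value at α = 0.05 is 5.991.
Since 0.129 < 5.991, we fail to reject the null hypothesis — the data are consistent with the 9:3:4 ratio.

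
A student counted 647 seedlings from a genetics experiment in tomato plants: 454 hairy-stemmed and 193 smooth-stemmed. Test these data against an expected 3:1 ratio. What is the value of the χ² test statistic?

Under the 3:1 hypothesis (Σ ratio = 4, N = 647):
  hairy-stemmed: 647 × 3/4 = 485.25
  smooth-stemmed: 647 × 1/4 = 161.75
χ² = Σ (O − E)² / E
  hairy-stemmed: (454 − 485.25)² / 485.25 = 2.0125
  smooth-stemmed: (193 − 161.75)² / 161.75 = 6.0375
χ² = 2.0125 + 6.0375 = 8.050

8.050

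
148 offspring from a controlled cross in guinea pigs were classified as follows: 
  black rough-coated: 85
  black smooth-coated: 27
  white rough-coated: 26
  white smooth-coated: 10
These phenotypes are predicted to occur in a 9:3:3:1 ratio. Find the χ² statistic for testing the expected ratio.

0.228

Expected counts for N = 148 under a 9:3:3:1 ratio (total parts = 16):
  black rough-coated: 148 × 9/16 = 83.25
  black smooth-coated: 148 × 3/16 = 27.75
  white rough-coated: 148 × 3/16 = 27.75
  white smooth-coated: 148 × 1/16 = 9.25
χ² = Σ (O − E)² / E
  black rough-coated: (85 − 83.25)² / 83.25 = 0.0368
  black smooth-coated: (27 − 27.75)² / 27.75 = 0.0203
  white rough-coated: (26 − 27.75)² / 27.75 = 0.1104
  white smooth-coated: (10 − 9.25)² / 9.25 = 0.0608
χ² = 0.0368 + 0.0203 + 0.1104 + 0.0608 = 0.2283 ≈ 0.228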